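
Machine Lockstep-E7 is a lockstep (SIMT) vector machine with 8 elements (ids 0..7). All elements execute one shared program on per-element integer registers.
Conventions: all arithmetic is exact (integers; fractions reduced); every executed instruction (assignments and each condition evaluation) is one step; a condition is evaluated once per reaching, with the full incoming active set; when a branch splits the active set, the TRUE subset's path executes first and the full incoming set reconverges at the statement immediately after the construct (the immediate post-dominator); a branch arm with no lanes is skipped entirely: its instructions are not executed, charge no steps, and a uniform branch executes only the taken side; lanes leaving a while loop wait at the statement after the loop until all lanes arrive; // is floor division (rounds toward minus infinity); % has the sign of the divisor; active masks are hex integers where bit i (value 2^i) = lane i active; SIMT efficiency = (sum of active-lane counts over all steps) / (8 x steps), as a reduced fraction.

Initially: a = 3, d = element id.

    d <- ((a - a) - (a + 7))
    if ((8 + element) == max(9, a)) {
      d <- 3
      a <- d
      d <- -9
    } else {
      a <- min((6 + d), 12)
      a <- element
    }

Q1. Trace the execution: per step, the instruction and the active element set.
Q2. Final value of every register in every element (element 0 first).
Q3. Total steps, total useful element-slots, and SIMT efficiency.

step 0: d <- ((a - a) - (a + 7))     0xff
step 1: eval ((8 + element) == max(9, a)) 0xff
step 2: d <- 3                       0x02
step 3: a <- d                       0x02
step 4: d <- -9                      0x02
step 5: a <- min((6 + d), 12)        0xfd
step 6: a <- element                 0xfd

Answer: 7 steps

a: 0,3,2,3,4,5,6,7
d: -10,-9,-10,-10,-10,-10,-10,-10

steps = 7; useful = 33; efficiency = 33/56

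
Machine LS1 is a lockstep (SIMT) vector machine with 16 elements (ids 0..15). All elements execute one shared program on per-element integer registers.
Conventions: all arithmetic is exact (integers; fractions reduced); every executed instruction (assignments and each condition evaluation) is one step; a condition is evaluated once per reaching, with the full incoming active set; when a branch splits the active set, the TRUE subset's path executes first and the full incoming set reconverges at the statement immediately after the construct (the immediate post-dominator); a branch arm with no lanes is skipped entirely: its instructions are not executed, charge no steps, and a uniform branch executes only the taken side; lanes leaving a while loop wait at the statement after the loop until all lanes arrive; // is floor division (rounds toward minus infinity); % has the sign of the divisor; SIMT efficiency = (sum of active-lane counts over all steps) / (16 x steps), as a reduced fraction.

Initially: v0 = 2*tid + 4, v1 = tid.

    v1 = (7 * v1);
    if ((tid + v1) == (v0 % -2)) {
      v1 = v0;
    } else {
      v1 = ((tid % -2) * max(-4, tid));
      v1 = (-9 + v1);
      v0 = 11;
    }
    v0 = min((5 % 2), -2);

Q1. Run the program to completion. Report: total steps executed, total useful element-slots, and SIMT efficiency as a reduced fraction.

Answer: 7 steps, 94 useful, 47/56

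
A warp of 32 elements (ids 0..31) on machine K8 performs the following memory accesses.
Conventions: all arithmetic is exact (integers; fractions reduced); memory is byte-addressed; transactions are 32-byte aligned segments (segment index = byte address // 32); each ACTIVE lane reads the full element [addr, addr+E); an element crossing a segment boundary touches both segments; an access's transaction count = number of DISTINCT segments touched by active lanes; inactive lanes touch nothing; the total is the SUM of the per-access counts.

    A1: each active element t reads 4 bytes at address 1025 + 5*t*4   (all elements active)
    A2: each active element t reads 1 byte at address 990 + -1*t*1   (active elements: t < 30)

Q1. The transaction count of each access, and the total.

A1: 20 transactions
A2: 1 transaction

Answer: 20,1; total 21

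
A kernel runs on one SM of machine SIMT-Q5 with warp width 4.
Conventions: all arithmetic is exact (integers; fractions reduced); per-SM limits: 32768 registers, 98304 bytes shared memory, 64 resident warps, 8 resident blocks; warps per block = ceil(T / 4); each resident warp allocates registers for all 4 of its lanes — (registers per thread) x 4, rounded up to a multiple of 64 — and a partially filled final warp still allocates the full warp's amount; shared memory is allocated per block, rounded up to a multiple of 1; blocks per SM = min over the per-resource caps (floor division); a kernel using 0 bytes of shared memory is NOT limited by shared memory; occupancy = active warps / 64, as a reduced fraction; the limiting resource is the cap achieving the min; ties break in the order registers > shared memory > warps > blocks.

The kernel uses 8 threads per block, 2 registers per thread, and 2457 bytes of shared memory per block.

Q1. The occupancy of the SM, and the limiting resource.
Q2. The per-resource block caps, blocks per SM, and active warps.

Answer: occupancy 1/4, limited by blocks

registers: 256 blocks
shared memory: 40 blocks
warps: 32 blocks
blocks: 8 blocks

Answer: 8 blocks, 16 active warps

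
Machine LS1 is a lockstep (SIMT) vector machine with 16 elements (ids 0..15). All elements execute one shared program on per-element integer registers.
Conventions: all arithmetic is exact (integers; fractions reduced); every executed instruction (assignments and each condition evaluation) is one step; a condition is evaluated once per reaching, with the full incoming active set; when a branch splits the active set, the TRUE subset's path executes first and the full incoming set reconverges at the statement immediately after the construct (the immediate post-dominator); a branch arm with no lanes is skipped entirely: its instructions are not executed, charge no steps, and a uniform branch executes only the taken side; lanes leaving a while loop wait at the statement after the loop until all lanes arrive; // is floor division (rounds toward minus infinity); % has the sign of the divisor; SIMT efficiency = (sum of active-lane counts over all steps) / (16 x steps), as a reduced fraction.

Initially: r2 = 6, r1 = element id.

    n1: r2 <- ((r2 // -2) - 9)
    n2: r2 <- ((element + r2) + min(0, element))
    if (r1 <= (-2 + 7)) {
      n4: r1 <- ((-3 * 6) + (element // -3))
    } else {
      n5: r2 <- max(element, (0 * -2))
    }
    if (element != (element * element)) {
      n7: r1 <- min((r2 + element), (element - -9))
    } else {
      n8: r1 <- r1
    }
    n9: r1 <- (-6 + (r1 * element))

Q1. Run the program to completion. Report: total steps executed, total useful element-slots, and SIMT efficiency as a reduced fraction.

Answer: 9 steps, 112 useful, 7/9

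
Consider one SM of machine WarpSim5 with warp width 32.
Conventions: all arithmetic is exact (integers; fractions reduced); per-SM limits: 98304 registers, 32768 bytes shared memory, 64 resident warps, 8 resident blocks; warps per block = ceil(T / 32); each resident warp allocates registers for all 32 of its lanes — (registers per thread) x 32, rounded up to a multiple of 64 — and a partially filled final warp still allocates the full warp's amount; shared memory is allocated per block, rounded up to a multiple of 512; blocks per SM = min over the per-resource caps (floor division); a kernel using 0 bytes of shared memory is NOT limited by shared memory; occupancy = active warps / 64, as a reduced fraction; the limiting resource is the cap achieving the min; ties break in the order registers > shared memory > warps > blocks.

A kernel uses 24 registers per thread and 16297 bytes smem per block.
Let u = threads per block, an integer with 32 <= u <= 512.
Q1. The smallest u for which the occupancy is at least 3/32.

Answer: u = 65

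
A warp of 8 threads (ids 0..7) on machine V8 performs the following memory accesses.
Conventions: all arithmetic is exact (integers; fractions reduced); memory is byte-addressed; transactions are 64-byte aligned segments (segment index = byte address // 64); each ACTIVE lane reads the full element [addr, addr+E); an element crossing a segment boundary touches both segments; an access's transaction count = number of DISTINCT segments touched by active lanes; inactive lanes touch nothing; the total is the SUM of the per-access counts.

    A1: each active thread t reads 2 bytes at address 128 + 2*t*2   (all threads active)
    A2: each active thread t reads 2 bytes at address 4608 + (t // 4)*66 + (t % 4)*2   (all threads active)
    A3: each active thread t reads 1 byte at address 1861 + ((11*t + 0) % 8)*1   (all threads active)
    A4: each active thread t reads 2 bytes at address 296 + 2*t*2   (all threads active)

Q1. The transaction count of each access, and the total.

A1: 1 transaction
A2: 2 transactions
A3: 1 transaction
A4: 2 transactions

Answer: 1,2,1,2; total 6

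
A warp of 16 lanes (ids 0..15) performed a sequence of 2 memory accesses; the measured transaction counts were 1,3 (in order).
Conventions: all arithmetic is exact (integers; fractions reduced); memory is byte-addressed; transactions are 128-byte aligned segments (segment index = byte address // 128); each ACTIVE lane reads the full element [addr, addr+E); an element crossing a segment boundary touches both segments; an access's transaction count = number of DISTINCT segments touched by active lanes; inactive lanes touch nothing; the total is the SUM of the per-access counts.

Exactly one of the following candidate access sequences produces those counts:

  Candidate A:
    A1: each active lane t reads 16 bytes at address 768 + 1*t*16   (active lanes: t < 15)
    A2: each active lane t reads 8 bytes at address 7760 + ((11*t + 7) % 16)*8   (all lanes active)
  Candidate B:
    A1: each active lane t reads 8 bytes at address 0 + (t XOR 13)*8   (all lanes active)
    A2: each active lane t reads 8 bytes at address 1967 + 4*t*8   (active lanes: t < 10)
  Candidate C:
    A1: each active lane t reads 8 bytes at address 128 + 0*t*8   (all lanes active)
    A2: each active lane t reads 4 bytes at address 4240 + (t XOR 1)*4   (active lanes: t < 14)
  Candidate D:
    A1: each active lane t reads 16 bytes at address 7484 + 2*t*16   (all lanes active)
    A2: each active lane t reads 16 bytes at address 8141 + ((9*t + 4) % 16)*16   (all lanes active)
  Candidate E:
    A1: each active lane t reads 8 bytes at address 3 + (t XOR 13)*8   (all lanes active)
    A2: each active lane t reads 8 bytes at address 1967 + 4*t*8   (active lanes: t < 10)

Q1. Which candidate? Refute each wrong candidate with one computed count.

A: A1 gives 2 transactions, not 1
C: A2 gives 1 transaction, not 3
D: A1 gives 5 transactions, not 1
E: A1 gives 2 transactions, not 1
B: all counts match (1,3)

Answer: B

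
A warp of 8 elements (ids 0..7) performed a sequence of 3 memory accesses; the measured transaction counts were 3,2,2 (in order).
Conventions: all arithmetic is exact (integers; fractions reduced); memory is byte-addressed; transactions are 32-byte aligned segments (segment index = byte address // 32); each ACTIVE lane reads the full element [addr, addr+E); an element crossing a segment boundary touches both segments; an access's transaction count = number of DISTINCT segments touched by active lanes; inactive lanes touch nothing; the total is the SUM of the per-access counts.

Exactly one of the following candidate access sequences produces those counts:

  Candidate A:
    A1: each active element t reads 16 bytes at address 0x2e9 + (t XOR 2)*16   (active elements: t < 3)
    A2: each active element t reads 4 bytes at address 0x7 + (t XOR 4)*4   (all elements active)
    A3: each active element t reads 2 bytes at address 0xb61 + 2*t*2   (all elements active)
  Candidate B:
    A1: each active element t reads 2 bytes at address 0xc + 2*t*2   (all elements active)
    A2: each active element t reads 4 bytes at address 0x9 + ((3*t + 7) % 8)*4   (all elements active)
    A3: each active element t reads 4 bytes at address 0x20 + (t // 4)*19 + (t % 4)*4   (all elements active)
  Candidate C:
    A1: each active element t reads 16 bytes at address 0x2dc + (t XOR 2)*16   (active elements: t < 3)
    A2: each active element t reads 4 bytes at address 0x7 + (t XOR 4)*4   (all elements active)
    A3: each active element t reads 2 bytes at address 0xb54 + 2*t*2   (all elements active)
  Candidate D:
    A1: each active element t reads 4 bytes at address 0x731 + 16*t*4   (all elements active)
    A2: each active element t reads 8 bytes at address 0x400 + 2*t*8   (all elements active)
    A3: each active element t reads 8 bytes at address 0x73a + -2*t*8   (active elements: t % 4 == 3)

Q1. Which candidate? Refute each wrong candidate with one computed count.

A: A3 gives 1 transaction, not 2
B: A1 gives 2 transactions, not 3
D: A1 gives 8 transactions, not 3
C: all counts match (3,2,2)

Answer: C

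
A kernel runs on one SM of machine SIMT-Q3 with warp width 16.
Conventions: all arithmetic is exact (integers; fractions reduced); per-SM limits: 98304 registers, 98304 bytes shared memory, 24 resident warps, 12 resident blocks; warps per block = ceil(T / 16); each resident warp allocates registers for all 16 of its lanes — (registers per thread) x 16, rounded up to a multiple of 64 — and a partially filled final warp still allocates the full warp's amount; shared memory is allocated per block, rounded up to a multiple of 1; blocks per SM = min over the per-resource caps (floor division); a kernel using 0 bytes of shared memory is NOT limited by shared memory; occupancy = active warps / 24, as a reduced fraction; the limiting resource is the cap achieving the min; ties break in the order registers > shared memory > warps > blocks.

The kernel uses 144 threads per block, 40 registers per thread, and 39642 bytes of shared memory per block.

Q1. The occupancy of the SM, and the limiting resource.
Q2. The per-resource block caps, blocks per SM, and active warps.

Answer: occupancy 3/4, limited by shared memory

registers: 17 blocks
shared memory: 2 blocks
warps: 2 blocks
blocks: 12 blocks

Answer: 2 blocks, 18 active warps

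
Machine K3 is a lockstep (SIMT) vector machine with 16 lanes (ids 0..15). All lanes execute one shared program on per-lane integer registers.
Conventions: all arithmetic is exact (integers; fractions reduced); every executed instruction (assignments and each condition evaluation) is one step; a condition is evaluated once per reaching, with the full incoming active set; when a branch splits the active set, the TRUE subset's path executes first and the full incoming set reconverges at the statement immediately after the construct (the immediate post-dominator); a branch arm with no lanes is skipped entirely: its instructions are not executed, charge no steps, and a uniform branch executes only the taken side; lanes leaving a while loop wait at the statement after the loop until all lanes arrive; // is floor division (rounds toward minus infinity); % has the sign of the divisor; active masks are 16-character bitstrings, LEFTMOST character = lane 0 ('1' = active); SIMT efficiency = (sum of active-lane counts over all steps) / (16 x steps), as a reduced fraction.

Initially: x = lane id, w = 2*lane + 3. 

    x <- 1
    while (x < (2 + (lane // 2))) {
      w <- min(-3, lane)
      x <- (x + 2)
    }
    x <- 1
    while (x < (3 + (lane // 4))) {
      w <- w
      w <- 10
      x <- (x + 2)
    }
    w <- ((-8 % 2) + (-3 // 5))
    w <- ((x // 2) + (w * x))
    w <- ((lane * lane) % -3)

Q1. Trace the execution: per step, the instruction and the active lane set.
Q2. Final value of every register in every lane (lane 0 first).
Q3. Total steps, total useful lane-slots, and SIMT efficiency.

step 0: x <- 1                       1111111111111111
step 1: eval (x < (2 + (lane // 2))) 1111111111111111
step 2: w <- min(-3, lane)           1111111111111111
step 3: x <- (x + 2)                 1111111111111111
step 4: eval (x < (2 + (lane // 2))) 1111111111111111
step 5: w <- min(-3, lane)           0000111111111111
step 6: x <- (x + 2)                 0000111111111111
step 7: eval (x < (2 + (lane // 2))) 0000111111111111
step 8: w <- min(-3, lane)           0000000011111111
step 9: x <- (x + 2)                 0000000011111111
step 10: eval (x < (2 + (lane // 2))) 0000000011111111
step 11: w <- min(-3, lane)           0000000000001111
step 12: x <- (x + 2)                 0000000000001111
step 13: eval (x < (2 + (lane // 2))) 0000000000001111
step 14: x <- 1                       1111111111111111
step 15: eval (x < (3 + (lane // 4))) 1111111111111111
step 16: w <- w                       1111111111111111
step 17: w <- 10                      1111111111111111
step 18: x <- (x + 2)                 1111111111111111
step 19: eval (x < (3 + (lane // 4))) 1111111111111111
step 20: w <- w                       0000111111111111
step 21: w <- 10                      0000111111111111
step 22: x <- (x + 2)                 0000111111111111
step 23: eval (x < (3 + (lane // 4))) 0000111111111111
step 24: w <- w                       0000000000001111
step 25: w <- 10                      0000000000001111
step 26: x <- (x + 2)                 0000000000001111
step 27: eval (x < (3 + (lane // 4))) 0000000000001111
step 28: w <- ((-8 % 2) + (-3 // 5))  1111111111111111
step 29: w <- ((x // 2) + (w * x))    1111111111111111
step 30: w <- ((lane * lane) % -3)    1111111111111111

Answer: 31 steps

x: 3,3,3,3,5,5,5,5,5,5,5,5,7,7,7,7
w: 0,-2,-2,0,-2,-2,0,-2,-2,0,-2,-2,0,-2,-2,0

steps = 31; useful = 360; efficiency = 360/496 = 45/62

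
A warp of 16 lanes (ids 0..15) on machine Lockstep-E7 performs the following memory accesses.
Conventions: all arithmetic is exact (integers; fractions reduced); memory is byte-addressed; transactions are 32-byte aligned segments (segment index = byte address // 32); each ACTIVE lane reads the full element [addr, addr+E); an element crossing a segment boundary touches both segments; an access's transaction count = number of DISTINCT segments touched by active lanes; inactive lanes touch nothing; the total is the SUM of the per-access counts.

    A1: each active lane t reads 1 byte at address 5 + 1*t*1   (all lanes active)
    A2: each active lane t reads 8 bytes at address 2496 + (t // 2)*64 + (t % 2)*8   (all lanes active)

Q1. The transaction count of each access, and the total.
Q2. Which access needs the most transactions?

A1: 1 transaction
A2: 8 transactions

Answer: 1,8; total 9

Answer: A2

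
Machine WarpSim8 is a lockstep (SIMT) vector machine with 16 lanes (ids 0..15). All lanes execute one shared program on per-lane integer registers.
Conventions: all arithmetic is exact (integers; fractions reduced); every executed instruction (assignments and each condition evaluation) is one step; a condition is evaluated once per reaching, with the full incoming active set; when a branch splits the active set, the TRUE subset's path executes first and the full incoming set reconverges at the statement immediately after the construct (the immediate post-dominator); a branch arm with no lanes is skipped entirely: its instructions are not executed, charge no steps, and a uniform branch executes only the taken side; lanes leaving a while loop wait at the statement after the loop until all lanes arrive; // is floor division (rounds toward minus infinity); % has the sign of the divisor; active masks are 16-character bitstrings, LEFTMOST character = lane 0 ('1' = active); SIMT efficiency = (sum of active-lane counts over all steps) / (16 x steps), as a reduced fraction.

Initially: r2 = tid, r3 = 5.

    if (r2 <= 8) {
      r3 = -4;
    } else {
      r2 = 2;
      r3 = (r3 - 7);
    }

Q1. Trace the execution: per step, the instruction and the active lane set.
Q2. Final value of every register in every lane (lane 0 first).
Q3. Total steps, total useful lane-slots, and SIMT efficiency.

step 0: eval (r2 <= 8)               1111111111111111
step 1: r3 <- -4                     1111111110000000
step 2: r2 <- 2                      0000000001111111
step 3: r3 <- (r3 - 7)               0000000001111111

Answer: 4 steps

r2: 0,1,2,3,4,5,6,7,8,2,2,2,2,2,2,2
r3: -4,-4,-4,-4,-4,-4,-4,-4,-4,-2,-2,-2,-2,-2,-2,-2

steps = 4; useful = 39; efficiency = 39/64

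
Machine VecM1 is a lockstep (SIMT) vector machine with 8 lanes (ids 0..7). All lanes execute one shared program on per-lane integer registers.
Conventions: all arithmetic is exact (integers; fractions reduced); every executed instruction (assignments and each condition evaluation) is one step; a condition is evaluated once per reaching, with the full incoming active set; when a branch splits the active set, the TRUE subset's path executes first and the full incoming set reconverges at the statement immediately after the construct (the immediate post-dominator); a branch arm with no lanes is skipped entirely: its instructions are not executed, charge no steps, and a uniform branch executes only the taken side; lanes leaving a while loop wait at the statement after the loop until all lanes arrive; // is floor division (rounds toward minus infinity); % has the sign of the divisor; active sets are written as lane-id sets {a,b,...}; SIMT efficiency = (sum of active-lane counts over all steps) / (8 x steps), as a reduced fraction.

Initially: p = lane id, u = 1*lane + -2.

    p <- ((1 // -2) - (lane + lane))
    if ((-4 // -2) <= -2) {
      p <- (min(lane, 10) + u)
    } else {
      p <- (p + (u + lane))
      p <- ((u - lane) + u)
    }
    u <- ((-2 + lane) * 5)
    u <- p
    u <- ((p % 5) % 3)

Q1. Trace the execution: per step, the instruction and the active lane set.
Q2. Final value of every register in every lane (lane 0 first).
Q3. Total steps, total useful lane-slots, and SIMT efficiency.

step 0: p <- ((1 // -2) - (lane + lane)) {0,1,2,3,4,5,6,7}
step 1: eval ((-4 // -2) <= -2)      {0,1,2,3,4,5,6,7}
step 2: p <- (p + (u + lane))        {0,1,2,3,4,5,6,7}
step 3: p <- ((u - lane) + u)        {0,1,2,3,4,5,6,7}
step 4: u <- ((-2 + lane) * 5)       {0,1,2,3,4,5,6,7}
step 5: u <- p                       {0,1,2,3,4,5,6,7}
step 6: u <- ((p % 5) % 3)           {0,1,2,3,4,5,6,7}

Answer: 7 steps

p: -4,-3,-2,-1,0,1,2,3
u: 1,2,0,1,0,1,2,0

steps = 7; useful = 56; efficiency = 56/56 = 1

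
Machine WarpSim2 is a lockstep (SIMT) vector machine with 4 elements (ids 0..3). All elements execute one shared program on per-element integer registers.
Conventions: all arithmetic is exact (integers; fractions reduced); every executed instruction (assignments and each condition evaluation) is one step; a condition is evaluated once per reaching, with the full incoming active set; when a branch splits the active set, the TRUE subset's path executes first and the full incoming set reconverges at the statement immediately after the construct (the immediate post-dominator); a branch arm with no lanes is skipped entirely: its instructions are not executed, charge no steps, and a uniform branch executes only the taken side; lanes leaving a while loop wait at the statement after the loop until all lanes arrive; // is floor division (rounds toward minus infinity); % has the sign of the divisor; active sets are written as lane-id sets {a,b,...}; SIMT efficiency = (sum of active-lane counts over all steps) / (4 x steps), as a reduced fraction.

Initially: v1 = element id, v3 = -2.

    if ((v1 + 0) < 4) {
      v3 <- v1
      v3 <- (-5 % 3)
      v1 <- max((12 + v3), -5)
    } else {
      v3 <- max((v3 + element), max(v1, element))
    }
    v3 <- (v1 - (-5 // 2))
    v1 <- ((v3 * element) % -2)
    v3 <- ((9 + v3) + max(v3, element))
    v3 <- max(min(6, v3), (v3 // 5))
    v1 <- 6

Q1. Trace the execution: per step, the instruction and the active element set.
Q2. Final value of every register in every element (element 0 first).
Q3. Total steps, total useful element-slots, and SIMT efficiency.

step 0: eval ((v1 + 0) < 4)          {0,1,2,3}
step 1: v3 <- v1                     {0,1,2,3}
step 2: v3 <- (-5 % 3)               {0,1,2,3}
step 3: v1 <- max((12 + v3), -5)     {0,1,2,3}
step 4: v3 <- (v1 - (-5 // 2))       {0,1,2,3}
step 5: v1 <- ((v3 * element) % -2)  {0,1,2,3}
step 6: v3 <- ((9 + v3) + max(v3, element)) {0,1,2,3}
step 7: v3 <- max(min(6, v3), (v3 // 5)) {0,1,2,3}
step 8: v1 <- 6                      {0,1,2,3}

Answer: 9 steps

v1: 6,6,6,6
v3: 8,8,8,8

steps = 9; useful = 36; efficiency = 36/36 = 1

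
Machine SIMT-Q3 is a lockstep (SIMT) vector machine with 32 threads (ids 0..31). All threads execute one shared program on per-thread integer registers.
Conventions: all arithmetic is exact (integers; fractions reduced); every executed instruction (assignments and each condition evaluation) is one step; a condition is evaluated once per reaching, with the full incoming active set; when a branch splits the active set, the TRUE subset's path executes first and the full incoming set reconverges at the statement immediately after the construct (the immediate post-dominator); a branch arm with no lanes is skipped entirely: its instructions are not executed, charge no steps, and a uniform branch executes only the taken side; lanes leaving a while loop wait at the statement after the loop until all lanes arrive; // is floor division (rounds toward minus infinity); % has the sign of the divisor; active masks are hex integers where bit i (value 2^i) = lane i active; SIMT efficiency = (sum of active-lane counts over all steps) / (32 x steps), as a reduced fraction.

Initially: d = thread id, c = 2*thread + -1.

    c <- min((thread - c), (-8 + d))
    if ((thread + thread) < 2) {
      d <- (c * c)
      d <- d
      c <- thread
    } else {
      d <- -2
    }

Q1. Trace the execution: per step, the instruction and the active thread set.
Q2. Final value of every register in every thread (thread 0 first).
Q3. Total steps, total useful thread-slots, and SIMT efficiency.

step 0: c <- min((thread - c), (-8 + d)) 0xffffffff
step 1: eval ((thread + thread) < 2) 0xffffffff
step 2: d <- (c * c)                 0x00000001
step 3: d <- d                       0x00000001
step 4: c <- thread                  0x00000001
step 5: d <- -2                      0xfffffffe

Answer: 6 steps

d: 64,-2,-2,-2,-2,-2,-2,-2,-2,-2,-2,-2,-2,-2,-2,-2,-2,-2,-2,-2,-2,-2,-2,-2,-2,-2,-2,-2,-2,-2,-2,-2
c: 0,-7,-6,-5,-4,-4,-5,-6,-7,-8,-9,-10,-11,-12,-13,-14,-15,-16,-17,-18,-19,-20,-21,-22,-23,-24,-25,-26,-27,-28,-29,-30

steps = 6; useful = 98; efficiency = 98/192 = 49/96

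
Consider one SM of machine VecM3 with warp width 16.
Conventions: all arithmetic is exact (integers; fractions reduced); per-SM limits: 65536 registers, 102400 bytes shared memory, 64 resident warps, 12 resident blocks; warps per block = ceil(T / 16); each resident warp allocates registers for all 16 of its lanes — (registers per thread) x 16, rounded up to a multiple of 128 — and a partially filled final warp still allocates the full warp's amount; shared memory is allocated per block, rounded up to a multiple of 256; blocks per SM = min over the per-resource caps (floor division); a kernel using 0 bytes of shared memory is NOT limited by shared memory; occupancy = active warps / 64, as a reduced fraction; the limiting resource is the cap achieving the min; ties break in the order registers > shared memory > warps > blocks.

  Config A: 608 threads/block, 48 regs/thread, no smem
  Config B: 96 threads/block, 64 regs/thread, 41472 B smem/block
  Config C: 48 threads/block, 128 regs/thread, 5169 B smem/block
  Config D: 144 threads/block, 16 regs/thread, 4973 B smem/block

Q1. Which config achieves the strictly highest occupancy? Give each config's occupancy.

occupancies: A 19/32, B 3/16, C 15/32, D 63/64

Answer: D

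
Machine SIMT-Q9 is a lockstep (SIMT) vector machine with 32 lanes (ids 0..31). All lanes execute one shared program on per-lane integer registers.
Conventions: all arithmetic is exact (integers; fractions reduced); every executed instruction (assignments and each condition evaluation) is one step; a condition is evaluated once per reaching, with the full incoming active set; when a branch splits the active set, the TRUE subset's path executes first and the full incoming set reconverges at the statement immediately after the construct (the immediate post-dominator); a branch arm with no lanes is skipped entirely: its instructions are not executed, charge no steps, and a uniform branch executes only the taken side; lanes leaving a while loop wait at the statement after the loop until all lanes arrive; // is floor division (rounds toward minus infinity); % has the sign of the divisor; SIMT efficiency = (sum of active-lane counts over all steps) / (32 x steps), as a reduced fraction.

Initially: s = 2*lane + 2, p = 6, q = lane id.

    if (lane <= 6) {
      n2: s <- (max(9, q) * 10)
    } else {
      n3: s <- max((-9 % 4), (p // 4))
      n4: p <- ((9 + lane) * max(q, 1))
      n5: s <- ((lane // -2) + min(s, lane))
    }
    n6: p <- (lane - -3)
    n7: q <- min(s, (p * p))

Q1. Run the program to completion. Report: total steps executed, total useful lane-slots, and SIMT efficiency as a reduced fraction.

Answer: 7 steps, 178 useful, 89/112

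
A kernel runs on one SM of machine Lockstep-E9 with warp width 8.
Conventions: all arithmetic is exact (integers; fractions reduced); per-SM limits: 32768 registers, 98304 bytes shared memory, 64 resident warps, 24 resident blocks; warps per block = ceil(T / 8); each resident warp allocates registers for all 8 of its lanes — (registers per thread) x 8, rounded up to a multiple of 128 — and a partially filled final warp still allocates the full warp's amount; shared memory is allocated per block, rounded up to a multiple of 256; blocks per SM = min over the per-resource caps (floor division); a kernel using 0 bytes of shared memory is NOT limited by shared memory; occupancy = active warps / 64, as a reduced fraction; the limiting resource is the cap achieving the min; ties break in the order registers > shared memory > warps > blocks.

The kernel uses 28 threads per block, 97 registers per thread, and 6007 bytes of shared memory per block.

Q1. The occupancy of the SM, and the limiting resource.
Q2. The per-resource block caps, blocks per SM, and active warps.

Answer: occupancy 9/16, limited by registers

registers: 9 blocks
shared memory: 16 blocks
warps: 16 blocks
blocks: 24 blocks

Answer: 9 blocks, 36 active warps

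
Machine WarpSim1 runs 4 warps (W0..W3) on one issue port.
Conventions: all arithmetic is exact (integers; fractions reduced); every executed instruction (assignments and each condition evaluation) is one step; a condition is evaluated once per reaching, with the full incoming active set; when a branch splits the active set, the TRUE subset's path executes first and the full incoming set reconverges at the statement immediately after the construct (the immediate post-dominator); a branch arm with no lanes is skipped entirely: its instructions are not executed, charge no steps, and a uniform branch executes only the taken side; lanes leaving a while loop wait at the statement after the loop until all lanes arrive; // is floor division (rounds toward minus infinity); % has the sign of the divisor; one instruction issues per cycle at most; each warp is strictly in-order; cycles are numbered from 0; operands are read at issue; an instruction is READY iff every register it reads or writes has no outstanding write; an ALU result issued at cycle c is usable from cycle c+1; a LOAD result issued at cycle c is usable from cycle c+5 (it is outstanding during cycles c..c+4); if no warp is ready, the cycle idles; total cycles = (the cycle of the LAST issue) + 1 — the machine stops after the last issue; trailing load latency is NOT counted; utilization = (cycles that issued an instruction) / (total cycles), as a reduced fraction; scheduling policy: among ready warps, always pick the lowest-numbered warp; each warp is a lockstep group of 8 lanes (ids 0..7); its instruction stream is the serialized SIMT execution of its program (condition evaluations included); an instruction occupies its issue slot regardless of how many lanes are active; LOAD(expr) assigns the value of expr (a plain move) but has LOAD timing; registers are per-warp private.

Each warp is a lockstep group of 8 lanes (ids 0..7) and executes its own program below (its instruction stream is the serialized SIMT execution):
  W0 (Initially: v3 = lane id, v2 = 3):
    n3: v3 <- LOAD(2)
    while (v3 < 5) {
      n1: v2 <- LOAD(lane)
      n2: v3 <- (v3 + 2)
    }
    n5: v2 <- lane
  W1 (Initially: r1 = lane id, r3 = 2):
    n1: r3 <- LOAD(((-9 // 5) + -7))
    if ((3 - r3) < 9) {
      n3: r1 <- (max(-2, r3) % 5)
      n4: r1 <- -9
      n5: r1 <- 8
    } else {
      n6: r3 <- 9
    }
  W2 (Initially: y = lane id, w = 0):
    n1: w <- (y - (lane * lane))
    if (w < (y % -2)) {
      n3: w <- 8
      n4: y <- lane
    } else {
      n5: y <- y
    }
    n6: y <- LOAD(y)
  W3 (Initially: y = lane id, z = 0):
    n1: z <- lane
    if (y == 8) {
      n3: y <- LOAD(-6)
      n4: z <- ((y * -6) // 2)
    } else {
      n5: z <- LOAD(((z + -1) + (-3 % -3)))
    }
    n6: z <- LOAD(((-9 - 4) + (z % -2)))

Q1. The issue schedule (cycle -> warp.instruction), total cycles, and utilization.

cycle 0: W0.I0
cycle 1: W1.I0
cycle 2: W2.I0
cycle 3: W2.I1
cycle 4: W2.I2
cycle 5: W0.I1
cycle 6: W0.I2
cycle 7: W0.I3
cycle 8: W0.I4
cycle 9: W1.I1
cycle 10: W1.I2
cycle 11: W0.I5
cycle 12: W0.I6
cycle 13: W0.I7
cycle 14: W2.I3
cycle 15: W2.I4
cycle 16: W0.I8
cycle 17: W2.I5
cycle 18: W3.I0
cycle 19: W3.I1
cycle 20: W3.I2
cycle 21: idle
cycle 22: idle
cycle 23: idle
cycle 24: idle
cycle 25: W3.I3

Answer: 26 cycles, utilization 11/13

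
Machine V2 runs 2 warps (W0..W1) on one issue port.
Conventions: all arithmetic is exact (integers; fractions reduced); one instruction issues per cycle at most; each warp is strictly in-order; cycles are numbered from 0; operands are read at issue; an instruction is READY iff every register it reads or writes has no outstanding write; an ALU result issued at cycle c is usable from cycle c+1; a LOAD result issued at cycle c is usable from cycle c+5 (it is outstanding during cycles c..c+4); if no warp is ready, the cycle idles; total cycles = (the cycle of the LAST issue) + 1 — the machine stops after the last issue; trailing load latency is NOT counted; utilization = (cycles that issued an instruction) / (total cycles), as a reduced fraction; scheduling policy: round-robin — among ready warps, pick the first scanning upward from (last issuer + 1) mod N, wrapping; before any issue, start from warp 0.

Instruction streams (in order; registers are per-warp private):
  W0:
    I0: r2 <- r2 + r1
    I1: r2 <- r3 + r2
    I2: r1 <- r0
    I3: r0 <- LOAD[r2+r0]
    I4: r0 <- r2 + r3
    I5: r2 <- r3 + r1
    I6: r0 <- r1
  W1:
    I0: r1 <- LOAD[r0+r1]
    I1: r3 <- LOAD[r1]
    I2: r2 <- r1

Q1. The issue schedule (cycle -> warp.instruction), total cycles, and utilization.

cycle 0: W0.I0
cycle 1: W1.I0
cycle 2: W0.I1
cycle 3: W0.I2
cycle 4: W0.I3
cycle 5: idle
cycle 6: W1.I1
cycle 7: W1.I2
cycle 8: idle
cycle 9: W0.I4
cycle 10: W0.I5
cycle 11: W0.I6

Answer: 12 cycles, utilization 5/6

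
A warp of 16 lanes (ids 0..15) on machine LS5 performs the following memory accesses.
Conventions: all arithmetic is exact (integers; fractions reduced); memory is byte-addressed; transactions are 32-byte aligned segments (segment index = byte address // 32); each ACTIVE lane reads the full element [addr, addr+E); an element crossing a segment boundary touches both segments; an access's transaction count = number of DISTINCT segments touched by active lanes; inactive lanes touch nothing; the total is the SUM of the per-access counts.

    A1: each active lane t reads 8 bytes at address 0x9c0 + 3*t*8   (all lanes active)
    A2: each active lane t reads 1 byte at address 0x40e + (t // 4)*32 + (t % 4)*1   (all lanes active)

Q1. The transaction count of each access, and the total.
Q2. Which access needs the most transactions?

A1: 12 transactions
A2: 4 transactions

Answer: 12,4; total 16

Answer: A1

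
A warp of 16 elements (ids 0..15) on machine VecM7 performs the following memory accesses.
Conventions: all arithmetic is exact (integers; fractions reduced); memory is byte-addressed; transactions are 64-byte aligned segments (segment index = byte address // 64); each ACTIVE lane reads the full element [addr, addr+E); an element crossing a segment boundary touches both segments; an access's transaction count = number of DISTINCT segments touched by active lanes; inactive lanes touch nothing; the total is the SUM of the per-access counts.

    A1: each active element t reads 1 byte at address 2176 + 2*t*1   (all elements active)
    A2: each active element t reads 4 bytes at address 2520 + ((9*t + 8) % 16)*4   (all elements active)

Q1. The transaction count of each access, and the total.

A1: 1 transaction
A2: 2 transactions

Answer: 1,2; total 3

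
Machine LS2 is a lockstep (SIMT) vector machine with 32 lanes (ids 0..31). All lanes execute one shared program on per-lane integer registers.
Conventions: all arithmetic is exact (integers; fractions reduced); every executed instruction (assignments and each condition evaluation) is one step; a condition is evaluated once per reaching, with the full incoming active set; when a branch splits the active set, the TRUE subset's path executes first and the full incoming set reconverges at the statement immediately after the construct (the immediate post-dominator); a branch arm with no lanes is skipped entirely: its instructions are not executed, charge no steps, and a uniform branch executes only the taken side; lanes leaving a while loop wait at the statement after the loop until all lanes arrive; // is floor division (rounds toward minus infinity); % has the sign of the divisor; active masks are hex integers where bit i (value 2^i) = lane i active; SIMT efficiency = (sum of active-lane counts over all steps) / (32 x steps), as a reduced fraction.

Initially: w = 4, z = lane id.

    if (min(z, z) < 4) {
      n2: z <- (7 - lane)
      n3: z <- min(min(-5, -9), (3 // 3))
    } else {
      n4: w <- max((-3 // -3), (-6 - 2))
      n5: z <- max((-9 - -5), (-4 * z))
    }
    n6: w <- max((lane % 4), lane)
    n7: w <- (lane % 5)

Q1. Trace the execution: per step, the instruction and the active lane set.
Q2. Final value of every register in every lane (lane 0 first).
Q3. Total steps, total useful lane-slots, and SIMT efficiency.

step 0: eval (min(z, z) < 4)         0xffffffff
step 1: z <- (7 - lane)              0x0000000f
step 2: z <- min(min(-5, -9), (3 // 3)) 0x0000000f
step 3: w <- max((-3 // -3), (-6 - 2)) 0xfffffff0
step 4: z <- max((-9 - -5), (-4 * z)) 0xfffffff0
step 5: w <- max((lane % 4), lane)   0xffffffff
step 6: w <- (lane % 5)              0xffffffff

Answer: 7 steps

w: 0,1,2,3,4,0,1,2,3,4,0,1,2,3,4,0,1,2,3,4,0,1,2,3,4,0,1,2,3,4,0,1
z: -9,-9,-9,-9,-4,-4,-4,-4,-4,-4,-4,-4,-4,-4,-4,-4,-4,-4,-4,-4,-4,-4,-4,-4,-4,-4,-4,-4,-4,-4,-4,-4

steps = 7; useful = 160; efficiency = 160/224 = 5/7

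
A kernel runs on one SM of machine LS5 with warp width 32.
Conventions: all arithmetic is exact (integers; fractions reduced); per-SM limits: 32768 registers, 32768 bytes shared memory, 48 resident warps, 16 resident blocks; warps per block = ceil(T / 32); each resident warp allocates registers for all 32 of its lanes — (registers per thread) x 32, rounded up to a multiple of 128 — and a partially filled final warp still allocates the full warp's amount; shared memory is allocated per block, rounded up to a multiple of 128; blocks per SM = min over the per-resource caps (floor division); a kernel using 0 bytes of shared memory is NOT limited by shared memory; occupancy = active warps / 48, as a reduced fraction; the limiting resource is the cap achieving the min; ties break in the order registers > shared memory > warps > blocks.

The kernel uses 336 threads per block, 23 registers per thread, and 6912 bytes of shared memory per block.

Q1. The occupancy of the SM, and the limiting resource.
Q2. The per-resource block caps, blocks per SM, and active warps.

Answer: occupancy 11/16, limited by registers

registers: 3 blocks
shared memory: 4 blocks
warps: 4 blocks
blocks: 16 blocks

Answer: 3 blocks, 33 active warps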